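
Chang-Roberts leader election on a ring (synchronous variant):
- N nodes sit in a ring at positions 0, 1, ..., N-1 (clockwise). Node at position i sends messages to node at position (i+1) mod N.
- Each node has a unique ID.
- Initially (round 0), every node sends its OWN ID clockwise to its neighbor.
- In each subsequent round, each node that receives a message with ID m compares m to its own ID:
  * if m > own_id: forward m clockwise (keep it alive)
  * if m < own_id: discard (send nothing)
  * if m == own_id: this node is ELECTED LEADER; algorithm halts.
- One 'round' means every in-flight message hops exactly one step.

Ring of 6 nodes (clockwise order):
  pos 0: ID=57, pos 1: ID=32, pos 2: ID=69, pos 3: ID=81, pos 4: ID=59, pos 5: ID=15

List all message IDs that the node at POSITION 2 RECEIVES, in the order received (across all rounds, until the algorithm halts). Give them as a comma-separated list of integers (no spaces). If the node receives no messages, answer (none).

Answer: 32,57,59,81

Derivation:
Round 1: pos1(id32) recv 57: fwd; pos2(id69) recv 32: drop; pos3(id81) recv 69: drop; pos4(id59) recv 81: fwd; pos5(id15) recv 59: fwd; pos0(id57) recv 15: drop
Round 2: pos2(id69) recv 57: drop; pos5(id15) recv 81: fwd; pos0(id57) recv 59: fwd
Round 3: pos0(id57) recv 81: fwd; pos1(id32) recv 59: fwd
Round 4: pos1(id32) recv 81: fwd; pos2(id69) recv 59: drop
Round 5: pos2(id69) recv 81: fwd
Round 6: pos3(id81) recv 81: ELECTED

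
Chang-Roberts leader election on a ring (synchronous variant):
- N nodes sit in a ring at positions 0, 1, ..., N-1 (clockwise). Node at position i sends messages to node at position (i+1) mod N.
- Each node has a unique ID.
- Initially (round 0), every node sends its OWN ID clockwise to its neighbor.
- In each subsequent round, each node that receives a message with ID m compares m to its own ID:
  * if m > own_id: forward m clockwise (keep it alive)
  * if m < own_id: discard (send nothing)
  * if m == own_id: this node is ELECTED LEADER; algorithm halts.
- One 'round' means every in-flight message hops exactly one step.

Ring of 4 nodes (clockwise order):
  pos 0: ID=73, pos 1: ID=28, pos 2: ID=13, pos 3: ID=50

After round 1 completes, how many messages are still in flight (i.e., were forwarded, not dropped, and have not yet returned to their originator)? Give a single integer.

Round 1: pos1(id28) recv 73: fwd; pos2(id13) recv 28: fwd; pos3(id50) recv 13: drop; pos0(id73) recv 50: drop
After round 1: 2 messages still in flight

Answer: 2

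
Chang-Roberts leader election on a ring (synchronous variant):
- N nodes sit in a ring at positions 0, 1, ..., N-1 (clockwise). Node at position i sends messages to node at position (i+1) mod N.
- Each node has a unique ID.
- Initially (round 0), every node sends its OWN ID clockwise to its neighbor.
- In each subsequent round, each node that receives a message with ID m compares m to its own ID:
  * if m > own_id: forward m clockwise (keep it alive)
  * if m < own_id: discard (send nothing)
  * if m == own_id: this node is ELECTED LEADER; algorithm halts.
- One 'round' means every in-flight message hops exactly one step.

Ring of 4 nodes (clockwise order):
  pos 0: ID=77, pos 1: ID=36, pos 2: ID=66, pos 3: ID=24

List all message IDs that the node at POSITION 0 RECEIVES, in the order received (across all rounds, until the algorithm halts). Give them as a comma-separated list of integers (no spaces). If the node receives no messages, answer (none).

Answer: 24,66,77

Derivation:
Round 1: pos1(id36) recv 77: fwd; pos2(id66) recv 36: drop; pos3(id24) recv 66: fwd; pos0(id77) recv 24: drop
Round 2: pos2(id66) recv 77: fwd; pos0(id77) recv 66: drop
Round 3: pos3(id24) recv 77: fwd
Round 4: pos0(id77) recv 77: ELECTED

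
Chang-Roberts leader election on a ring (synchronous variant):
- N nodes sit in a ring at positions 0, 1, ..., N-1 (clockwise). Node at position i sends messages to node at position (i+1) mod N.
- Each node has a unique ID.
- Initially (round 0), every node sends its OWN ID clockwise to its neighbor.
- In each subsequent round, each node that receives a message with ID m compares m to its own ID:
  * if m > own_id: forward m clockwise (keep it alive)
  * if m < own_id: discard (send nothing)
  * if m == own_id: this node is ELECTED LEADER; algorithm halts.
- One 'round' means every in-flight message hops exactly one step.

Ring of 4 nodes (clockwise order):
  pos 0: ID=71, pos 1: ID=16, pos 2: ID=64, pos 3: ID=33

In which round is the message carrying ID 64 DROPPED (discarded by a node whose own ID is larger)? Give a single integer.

Answer: 2

Derivation:
Round 1: pos1(id16) recv 71: fwd; pos2(id64) recv 16: drop; pos3(id33) recv 64: fwd; pos0(id71) recv 33: drop
Round 2: pos2(id64) recv 71: fwd; pos0(id71) recv 64: drop
Round 3: pos3(id33) recv 71: fwd
Round 4: pos0(id71) recv 71: ELECTED
Message ID 64 originates at pos 2; dropped at pos 0 in round 2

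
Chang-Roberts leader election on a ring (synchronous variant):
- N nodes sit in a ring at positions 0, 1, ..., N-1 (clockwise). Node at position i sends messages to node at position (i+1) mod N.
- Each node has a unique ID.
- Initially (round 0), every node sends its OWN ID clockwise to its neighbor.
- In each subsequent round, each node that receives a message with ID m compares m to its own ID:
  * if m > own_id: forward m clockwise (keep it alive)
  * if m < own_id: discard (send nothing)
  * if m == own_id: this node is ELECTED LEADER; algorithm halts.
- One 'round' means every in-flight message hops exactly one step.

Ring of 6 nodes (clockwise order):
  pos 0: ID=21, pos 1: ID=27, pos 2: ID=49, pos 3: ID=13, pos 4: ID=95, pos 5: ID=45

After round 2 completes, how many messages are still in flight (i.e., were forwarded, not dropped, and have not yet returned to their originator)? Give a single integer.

Answer: 2

Derivation:
Round 1: pos1(id27) recv 21: drop; pos2(id49) recv 27: drop; pos3(id13) recv 49: fwd; pos4(id95) recv 13: drop; pos5(id45) recv 95: fwd; pos0(id21) recv 45: fwd
Round 2: pos4(id95) recv 49: drop; pos0(id21) recv 95: fwd; pos1(id27) recv 45: fwd
After round 2: 2 messages still in flight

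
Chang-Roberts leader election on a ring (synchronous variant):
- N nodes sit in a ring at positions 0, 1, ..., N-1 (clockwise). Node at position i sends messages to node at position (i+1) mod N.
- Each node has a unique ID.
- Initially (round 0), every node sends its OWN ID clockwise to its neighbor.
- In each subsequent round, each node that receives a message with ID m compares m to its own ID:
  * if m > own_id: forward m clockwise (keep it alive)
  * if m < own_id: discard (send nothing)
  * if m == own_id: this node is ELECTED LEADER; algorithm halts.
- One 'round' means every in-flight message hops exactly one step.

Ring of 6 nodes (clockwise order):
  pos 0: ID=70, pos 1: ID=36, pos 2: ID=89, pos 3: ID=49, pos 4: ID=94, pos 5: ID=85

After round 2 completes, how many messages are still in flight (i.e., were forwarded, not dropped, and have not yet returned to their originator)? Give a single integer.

Round 1: pos1(id36) recv 70: fwd; pos2(id89) recv 36: drop; pos3(id49) recv 89: fwd; pos4(id94) recv 49: drop; pos5(id85) recv 94: fwd; pos0(id70) recv 85: fwd
Round 2: pos2(id89) recv 70: drop; pos4(id94) recv 89: drop; pos0(id70) recv 94: fwd; pos1(id36) recv 85: fwd
After round 2: 2 messages still in flight

Answer: 2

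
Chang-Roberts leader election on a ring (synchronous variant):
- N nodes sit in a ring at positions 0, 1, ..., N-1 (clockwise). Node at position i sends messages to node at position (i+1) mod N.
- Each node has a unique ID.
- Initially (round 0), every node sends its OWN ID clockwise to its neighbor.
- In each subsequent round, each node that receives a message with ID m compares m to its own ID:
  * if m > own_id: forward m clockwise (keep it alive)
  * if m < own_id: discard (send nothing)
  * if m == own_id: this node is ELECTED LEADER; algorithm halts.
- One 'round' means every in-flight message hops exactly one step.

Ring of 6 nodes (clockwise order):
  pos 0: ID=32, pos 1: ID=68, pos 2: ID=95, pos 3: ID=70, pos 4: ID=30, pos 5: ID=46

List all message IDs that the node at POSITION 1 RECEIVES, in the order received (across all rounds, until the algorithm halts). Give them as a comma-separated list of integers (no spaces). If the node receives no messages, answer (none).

Answer: 32,46,70,95

Derivation:
Round 1: pos1(id68) recv 32: drop; pos2(id95) recv 68: drop; pos3(id70) recv 95: fwd; pos4(id30) recv 70: fwd; pos5(id46) recv 30: drop; pos0(id32) recv 46: fwd
Round 2: pos4(id30) recv 95: fwd; pos5(id46) recv 70: fwd; pos1(id68) recv 46: drop
Round 3: pos5(id46) recv 95: fwd; pos0(id32) recv 70: fwd
Round 4: pos0(id32) recv 95: fwd; pos1(id68) recv 70: fwd
Round 5: pos1(id68) recv 95: fwd; pos2(id95) recv 70: drop
Round 6: pos2(id95) recv 95: ELECTED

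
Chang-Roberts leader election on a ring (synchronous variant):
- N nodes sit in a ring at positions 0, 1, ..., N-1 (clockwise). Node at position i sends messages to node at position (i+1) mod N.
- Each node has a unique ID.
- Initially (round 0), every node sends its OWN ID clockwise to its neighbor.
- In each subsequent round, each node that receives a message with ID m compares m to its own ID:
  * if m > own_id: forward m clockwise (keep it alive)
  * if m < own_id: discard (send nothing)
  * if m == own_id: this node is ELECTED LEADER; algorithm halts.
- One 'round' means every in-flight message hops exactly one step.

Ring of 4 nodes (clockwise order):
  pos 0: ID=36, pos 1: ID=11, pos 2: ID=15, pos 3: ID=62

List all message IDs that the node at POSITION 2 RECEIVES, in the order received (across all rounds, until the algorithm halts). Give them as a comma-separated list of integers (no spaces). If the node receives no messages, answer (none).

Answer: 11,36,62

Derivation:
Round 1: pos1(id11) recv 36: fwd; pos2(id15) recv 11: drop; pos3(id62) recv 15: drop; pos0(id36) recv 62: fwd
Round 2: pos2(id15) recv 36: fwd; pos1(id11) recv 62: fwd
Round 3: pos3(id62) recv 36: drop; pos2(id15) recv 62: fwd
Round 4: pos3(id62) recv 62: ELECTED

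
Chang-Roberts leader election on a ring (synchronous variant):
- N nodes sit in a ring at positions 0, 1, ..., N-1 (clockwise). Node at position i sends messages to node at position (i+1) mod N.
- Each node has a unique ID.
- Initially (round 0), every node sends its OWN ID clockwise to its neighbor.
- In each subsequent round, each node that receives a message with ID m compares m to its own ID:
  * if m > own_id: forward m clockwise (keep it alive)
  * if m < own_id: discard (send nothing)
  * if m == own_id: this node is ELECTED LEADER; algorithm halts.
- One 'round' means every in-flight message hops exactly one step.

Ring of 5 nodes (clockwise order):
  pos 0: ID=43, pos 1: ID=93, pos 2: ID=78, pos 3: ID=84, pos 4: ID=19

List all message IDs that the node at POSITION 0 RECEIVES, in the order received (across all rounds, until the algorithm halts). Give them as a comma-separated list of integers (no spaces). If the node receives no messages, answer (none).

Answer: 19,84,93

Derivation:
Round 1: pos1(id93) recv 43: drop; pos2(id78) recv 93: fwd; pos3(id84) recv 78: drop; pos4(id19) recv 84: fwd; pos0(id43) recv 19: drop
Round 2: pos3(id84) recv 93: fwd; pos0(id43) recv 84: fwd
Round 3: pos4(id19) recv 93: fwd; pos1(id93) recv 84: drop
Round 4: pos0(id43) recv 93: fwd
Round 5: pos1(id93) recv 93: ELECTED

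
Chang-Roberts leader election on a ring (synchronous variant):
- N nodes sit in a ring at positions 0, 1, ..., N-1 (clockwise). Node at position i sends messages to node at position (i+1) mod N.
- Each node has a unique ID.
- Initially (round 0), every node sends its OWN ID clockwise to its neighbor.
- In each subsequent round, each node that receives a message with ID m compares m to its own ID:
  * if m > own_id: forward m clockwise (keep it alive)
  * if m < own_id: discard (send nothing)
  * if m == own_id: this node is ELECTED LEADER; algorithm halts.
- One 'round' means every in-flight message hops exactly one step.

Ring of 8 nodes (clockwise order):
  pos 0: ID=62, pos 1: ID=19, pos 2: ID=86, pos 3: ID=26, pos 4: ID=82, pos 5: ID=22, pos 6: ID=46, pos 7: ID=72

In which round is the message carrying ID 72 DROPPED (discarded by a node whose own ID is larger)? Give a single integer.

Answer: 3

Derivation:
Round 1: pos1(id19) recv 62: fwd; pos2(id86) recv 19: drop; pos3(id26) recv 86: fwd; pos4(id82) recv 26: drop; pos5(id22) recv 82: fwd; pos6(id46) recv 22: drop; pos7(id72) recv 46: drop; pos0(id62) recv 72: fwd
Round 2: pos2(id86) recv 62: drop; pos4(id82) recv 86: fwd; pos6(id46) recv 82: fwd; pos1(id19) recv 72: fwd
Round 3: pos5(id22) recv 86: fwd; pos7(id72) recv 82: fwd; pos2(id86) recv 72: drop
Round 4: pos6(id46) recv 86: fwd; pos0(id62) recv 82: fwd
Round 5: pos7(id72) recv 86: fwd; pos1(id19) recv 82: fwd
Round 6: pos0(id62) recv 86: fwd; pos2(id86) recv 82: drop
Round 7: pos1(id19) recv 86: fwd
Round 8: pos2(id86) recv 86: ELECTED
Message ID 72 originates at pos 7; dropped at pos 2 in round 3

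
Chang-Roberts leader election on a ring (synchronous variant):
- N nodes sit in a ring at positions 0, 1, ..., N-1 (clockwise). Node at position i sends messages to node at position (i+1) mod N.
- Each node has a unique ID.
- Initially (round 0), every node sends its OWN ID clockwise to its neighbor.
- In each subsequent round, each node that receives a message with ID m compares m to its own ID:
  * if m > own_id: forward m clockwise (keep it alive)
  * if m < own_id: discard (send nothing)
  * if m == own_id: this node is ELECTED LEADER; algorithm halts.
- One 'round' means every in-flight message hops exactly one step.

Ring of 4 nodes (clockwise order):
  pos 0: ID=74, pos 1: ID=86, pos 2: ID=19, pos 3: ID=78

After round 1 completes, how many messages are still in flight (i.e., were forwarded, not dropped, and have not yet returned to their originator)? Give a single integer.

Round 1: pos1(id86) recv 74: drop; pos2(id19) recv 86: fwd; pos3(id78) recv 19: drop; pos0(id74) recv 78: fwd
After round 1: 2 messages still in flight

Answer: 2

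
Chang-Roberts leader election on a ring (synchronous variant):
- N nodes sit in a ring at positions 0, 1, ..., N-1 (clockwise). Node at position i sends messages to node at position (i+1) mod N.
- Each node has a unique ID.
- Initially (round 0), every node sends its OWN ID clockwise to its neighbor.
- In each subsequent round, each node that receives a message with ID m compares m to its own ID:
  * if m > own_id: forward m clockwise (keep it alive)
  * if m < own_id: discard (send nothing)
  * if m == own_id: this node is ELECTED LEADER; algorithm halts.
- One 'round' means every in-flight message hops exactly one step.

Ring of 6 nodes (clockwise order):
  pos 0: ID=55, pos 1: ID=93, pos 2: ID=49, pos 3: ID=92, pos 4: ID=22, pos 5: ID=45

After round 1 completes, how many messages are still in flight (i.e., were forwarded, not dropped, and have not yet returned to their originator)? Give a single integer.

Round 1: pos1(id93) recv 55: drop; pos2(id49) recv 93: fwd; pos3(id92) recv 49: drop; pos4(id22) recv 92: fwd; pos5(id45) recv 22: drop; pos0(id55) recv 45: drop
After round 1: 2 messages still in flight

Answer: 2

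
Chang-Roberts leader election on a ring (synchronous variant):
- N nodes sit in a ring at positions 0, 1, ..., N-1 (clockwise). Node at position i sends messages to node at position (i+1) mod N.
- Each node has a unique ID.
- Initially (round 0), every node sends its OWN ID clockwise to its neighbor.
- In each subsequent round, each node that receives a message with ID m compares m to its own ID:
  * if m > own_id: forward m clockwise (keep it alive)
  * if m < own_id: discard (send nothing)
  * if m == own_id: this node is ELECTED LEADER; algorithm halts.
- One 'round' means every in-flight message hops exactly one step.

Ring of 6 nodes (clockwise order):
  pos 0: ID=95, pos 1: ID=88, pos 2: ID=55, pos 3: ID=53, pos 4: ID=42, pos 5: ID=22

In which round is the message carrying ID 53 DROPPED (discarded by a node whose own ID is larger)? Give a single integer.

Answer: 3

Derivation:
Round 1: pos1(id88) recv 95: fwd; pos2(id55) recv 88: fwd; pos3(id53) recv 55: fwd; pos4(id42) recv 53: fwd; pos5(id22) recv 42: fwd; pos0(id95) recv 22: drop
Round 2: pos2(id55) recv 95: fwd; pos3(id53) recv 88: fwd; pos4(id42) recv 55: fwd; pos5(id22) recv 53: fwd; pos0(id95) recv 42: drop
Round 3: pos3(id53) recv 95: fwd; pos4(id42) recv 88: fwd; pos5(id22) recv 55: fwd; pos0(id95) recv 53: drop
Round 4: pos4(id42) recv 95: fwd; pos5(id22) recv 88: fwd; pos0(id95) recv 55: drop
Round 5: pos5(id22) recv 95: fwd; pos0(id95) recv 88: drop
Round 6: pos0(id95) recv 95: ELECTED
Message ID 53 originates at pos 3; dropped at pos 0 in round 3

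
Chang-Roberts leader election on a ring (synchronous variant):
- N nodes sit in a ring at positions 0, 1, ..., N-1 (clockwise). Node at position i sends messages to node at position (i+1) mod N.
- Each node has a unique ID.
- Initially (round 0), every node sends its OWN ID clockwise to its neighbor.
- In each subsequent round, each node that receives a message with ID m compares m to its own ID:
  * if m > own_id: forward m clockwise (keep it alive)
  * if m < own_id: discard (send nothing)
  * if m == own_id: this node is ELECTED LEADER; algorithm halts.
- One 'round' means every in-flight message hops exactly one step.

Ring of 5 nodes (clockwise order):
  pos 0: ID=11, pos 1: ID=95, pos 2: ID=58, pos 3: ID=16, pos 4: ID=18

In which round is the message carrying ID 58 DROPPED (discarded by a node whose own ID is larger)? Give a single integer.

Answer: 4

Derivation:
Round 1: pos1(id95) recv 11: drop; pos2(id58) recv 95: fwd; pos3(id16) recv 58: fwd; pos4(id18) recv 16: drop; pos0(id11) recv 18: fwd
Round 2: pos3(id16) recv 95: fwd; pos4(id18) recv 58: fwd; pos1(id95) recv 18: drop
Round 3: pos4(id18) recv 95: fwd; pos0(id11) recv 58: fwd
Round 4: pos0(id11) recv 95: fwd; pos1(id95) recv 58: drop
Round 5: pos1(id95) recv 95: ELECTED
Message ID 58 originates at pos 2; dropped at pos 1 in round 4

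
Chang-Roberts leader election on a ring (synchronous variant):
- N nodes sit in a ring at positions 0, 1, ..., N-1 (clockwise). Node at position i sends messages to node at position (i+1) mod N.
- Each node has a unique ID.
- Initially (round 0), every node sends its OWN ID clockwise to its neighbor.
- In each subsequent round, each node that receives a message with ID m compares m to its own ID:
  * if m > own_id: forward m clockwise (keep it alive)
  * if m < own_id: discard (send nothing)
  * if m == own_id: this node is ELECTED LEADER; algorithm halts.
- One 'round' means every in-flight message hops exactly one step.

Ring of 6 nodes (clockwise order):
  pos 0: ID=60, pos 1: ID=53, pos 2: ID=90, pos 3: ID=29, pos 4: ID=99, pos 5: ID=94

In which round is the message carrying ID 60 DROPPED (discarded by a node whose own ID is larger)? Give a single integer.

Answer: 2

Derivation:
Round 1: pos1(id53) recv 60: fwd; pos2(id90) recv 53: drop; pos3(id29) recv 90: fwd; pos4(id99) recv 29: drop; pos5(id94) recv 99: fwd; pos0(id60) recv 94: fwd
Round 2: pos2(id90) recv 60: drop; pos4(id99) recv 90: drop; pos0(id60) recv 99: fwd; pos1(id53) recv 94: fwd
Round 3: pos1(id53) recv 99: fwd; pos2(id90) recv 94: fwd
Round 4: pos2(id90) recv 99: fwd; pos3(id29) recv 94: fwd
Round 5: pos3(id29) recv 99: fwd; pos4(id99) recv 94: drop
Round 6: pos4(id99) recv 99: ELECTED
Message ID 60 originates at pos 0; dropped at pos 2 in round 2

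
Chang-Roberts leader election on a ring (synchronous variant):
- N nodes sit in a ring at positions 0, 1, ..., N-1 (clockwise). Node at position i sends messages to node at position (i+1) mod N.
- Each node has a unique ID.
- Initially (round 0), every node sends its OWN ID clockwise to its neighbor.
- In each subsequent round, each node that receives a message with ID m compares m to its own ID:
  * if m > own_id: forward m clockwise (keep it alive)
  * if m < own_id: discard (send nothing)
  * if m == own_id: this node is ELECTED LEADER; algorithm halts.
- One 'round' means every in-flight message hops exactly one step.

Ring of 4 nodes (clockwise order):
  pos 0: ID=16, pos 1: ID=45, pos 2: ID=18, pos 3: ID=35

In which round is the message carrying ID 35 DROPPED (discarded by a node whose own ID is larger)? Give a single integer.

Answer: 2

Derivation:
Round 1: pos1(id45) recv 16: drop; pos2(id18) recv 45: fwd; pos3(id35) recv 18: drop; pos0(id16) recv 35: fwd
Round 2: pos3(id35) recv 45: fwd; pos1(id45) recv 35: drop
Round 3: pos0(id16) recv 45: fwd
Round 4: pos1(id45) recv 45: ELECTED
Message ID 35 originates at pos 3; dropped at pos 1 in round 2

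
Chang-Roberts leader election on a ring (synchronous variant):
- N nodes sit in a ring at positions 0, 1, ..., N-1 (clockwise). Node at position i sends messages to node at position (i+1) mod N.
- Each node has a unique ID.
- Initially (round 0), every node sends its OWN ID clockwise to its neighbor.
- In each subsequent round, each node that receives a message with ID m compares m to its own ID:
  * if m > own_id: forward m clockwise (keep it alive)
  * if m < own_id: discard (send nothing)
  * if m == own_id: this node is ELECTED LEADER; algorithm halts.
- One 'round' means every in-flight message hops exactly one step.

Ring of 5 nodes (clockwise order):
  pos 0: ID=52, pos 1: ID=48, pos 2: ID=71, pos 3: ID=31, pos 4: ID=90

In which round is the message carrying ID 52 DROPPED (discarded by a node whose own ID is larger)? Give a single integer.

Answer: 2

Derivation:
Round 1: pos1(id48) recv 52: fwd; pos2(id71) recv 48: drop; pos3(id31) recv 71: fwd; pos4(id90) recv 31: drop; pos0(id52) recv 90: fwd
Round 2: pos2(id71) recv 52: drop; pos4(id90) recv 71: drop; pos1(id48) recv 90: fwd
Round 3: pos2(id71) recv 90: fwd
Round 4: pos3(id31) recv 90: fwd
Round 5: pos4(id90) recv 90: ELECTED
Message ID 52 originates at pos 0; dropped at pos 2 in round 2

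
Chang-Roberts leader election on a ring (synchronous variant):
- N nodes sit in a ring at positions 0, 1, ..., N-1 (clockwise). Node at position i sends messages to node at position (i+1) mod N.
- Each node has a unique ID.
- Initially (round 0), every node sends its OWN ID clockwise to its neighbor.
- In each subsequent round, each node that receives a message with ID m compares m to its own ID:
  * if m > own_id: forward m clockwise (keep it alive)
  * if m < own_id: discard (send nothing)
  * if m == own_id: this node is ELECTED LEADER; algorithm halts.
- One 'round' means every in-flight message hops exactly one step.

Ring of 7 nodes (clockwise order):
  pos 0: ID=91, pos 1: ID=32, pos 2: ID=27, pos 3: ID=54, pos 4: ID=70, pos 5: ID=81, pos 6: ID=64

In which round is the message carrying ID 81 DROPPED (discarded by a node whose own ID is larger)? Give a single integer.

Round 1: pos1(id32) recv 91: fwd; pos2(id27) recv 32: fwd; pos3(id54) recv 27: drop; pos4(id70) recv 54: drop; pos5(id81) recv 70: drop; pos6(id64) recv 81: fwd; pos0(id91) recv 64: drop
Round 2: pos2(id27) recv 91: fwd; pos3(id54) recv 32: drop; pos0(id91) recv 81: drop
Round 3: pos3(id54) recv 91: fwd
Round 4: pos4(id70) recv 91: fwd
Round 5: pos5(id81) recv 91: fwd
Round 6: pos6(id64) recv 91: fwd
Round 7: pos0(id91) recv 91: ELECTED
Message ID 81 originates at pos 5; dropped at pos 0 in round 2

Answer: 2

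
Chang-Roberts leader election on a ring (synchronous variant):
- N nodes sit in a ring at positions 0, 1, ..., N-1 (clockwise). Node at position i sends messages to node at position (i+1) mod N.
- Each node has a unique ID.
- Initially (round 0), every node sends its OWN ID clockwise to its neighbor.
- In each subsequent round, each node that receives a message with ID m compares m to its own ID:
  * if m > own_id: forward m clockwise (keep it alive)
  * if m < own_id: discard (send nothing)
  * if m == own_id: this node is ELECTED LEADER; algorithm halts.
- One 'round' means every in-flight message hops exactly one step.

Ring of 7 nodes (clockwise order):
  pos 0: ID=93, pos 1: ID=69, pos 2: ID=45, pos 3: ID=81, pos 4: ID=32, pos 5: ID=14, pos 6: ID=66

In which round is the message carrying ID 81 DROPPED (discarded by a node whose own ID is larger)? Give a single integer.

Answer: 4

Derivation:
Round 1: pos1(id69) recv 93: fwd; pos2(id45) recv 69: fwd; pos3(id81) recv 45: drop; pos4(id32) recv 81: fwd; pos5(id14) recv 32: fwd; pos6(id66) recv 14: drop; pos0(id93) recv 66: drop
Round 2: pos2(id45) recv 93: fwd; pos3(id81) recv 69: drop; pos5(id14) recv 81: fwd; pos6(id66) recv 32: drop
Round 3: pos3(id81) recv 93: fwd; pos6(id66) recv 81: fwd
Round 4: pos4(id32) recv 93: fwd; pos0(id93) recv 81: drop
Round 5: pos5(id14) recv 93: fwd
Round 6: pos6(id66) recv 93: fwd
Round 7: pos0(id93) recv 93: ELECTED
Message ID 81 originates at pos 3; dropped at pos 0 in round 4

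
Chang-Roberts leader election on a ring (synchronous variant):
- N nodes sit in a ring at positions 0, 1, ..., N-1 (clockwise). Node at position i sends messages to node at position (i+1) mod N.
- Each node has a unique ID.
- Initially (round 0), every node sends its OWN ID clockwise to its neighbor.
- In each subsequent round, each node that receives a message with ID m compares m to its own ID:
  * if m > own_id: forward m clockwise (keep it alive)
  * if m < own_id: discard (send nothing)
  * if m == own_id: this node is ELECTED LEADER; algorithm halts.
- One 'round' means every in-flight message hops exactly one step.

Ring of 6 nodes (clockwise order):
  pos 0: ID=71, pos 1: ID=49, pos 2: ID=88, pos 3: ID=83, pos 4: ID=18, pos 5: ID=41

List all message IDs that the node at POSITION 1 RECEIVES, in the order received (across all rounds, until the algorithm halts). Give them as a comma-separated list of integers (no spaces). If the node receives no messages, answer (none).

Round 1: pos1(id49) recv 71: fwd; pos2(id88) recv 49: drop; pos3(id83) recv 88: fwd; pos4(id18) recv 83: fwd; pos5(id41) recv 18: drop; pos0(id71) recv 41: drop
Round 2: pos2(id88) recv 71: drop; pos4(id18) recv 88: fwd; pos5(id41) recv 83: fwd
Round 3: pos5(id41) recv 88: fwd; pos0(id71) recv 83: fwd
Round 4: pos0(id71) recv 88: fwd; pos1(id49) recv 83: fwd
Round 5: pos1(id49) recv 88: fwd; pos2(id88) recv 83: drop
Round 6: pos2(id88) recv 88: ELECTED

Answer: 71,83,88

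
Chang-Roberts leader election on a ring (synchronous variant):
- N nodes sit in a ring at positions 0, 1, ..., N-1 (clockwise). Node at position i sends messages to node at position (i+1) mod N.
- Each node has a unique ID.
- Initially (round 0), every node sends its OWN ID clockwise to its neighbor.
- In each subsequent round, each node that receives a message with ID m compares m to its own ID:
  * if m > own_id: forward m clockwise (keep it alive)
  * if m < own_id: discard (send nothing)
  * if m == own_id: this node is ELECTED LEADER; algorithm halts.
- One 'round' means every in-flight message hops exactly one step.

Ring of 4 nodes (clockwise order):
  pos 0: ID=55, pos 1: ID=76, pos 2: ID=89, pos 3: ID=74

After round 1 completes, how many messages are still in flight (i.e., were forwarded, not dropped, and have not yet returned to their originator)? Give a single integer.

Round 1: pos1(id76) recv 55: drop; pos2(id89) recv 76: drop; pos3(id74) recv 89: fwd; pos0(id55) recv 74: fwd
After round 1: 2 messages still in flight

Answer: 2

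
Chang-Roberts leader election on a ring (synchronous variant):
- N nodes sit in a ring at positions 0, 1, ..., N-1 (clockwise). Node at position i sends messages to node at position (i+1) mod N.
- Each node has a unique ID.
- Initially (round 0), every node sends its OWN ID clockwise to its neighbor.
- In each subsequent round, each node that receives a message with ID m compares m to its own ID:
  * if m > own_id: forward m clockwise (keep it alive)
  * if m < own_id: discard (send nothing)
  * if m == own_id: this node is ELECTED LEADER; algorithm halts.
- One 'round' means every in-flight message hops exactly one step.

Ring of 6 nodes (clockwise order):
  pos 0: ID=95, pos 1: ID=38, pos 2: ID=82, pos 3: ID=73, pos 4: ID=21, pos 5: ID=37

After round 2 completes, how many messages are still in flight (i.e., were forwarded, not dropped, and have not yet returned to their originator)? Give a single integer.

Answer: 3

Derivation:
Round 1: pos1(id38) recv 95: fwd; pos2(id82) recv 38: drop; pos3(id73) recv 82: fwd; pos4(id21) recv 73: fwd; pos5(id37) recv 21: drop; pos0(id95) recv 37: drop
Round 2: pos2(id82) recv 95: fwd; pos4(id21) recv 82: fwd; pos5(id37) recv 73: fwd
After round 2: 3 messages still in flight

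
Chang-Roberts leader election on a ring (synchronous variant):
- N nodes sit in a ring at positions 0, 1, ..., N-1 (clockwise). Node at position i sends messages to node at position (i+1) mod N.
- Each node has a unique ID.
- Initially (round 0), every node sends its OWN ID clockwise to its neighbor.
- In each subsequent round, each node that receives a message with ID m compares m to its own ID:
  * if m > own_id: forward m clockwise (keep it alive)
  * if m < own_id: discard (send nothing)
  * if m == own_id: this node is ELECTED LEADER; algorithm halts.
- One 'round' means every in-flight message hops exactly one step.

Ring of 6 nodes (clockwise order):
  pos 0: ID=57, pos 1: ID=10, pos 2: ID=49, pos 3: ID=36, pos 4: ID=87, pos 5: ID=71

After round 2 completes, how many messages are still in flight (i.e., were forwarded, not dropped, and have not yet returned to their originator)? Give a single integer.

Round 1: pos1(id10) recv 57: fwd; pos2(id49) recv 10: drop; pos3(id36) recv 49: fwd; pos4(id87) recv 36: drop; pos5(id71) recv 87: fwd; pos0(id57) recv 71: fwd
Round 2: pos2(id49) recv 57: fwd; pos4(id87) recv 49: drop; pos0(id57) recv 87: fwd; pos1(id10) recv 71: fwd
After round 2: 3 messages still in flight

Answer: 3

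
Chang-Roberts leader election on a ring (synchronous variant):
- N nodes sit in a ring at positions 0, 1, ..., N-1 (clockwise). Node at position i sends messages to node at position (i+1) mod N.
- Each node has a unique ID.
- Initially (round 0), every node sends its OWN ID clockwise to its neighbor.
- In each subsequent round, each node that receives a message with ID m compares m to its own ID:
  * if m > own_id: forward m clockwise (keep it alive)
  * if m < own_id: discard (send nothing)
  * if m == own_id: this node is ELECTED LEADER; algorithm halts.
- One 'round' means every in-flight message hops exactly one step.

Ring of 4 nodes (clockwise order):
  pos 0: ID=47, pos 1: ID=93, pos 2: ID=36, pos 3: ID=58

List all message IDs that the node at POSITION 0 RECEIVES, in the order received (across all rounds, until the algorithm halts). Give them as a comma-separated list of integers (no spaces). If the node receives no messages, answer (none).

Answer: 58,93

Derivation:
Round 1: pos1(id93) recv 47: drop; pos2(id36) recv 93: fwd; pos3(id58) recv 36: drop; pos0(id47) recv 58: fwd
Round 2: pos3(id58) recv 93: fwd; pos1(id93) recv 58: drop
Round 3: pos0(id47) recv 93: fwd
Round 4: pos1(id93) recv 93: ELECTED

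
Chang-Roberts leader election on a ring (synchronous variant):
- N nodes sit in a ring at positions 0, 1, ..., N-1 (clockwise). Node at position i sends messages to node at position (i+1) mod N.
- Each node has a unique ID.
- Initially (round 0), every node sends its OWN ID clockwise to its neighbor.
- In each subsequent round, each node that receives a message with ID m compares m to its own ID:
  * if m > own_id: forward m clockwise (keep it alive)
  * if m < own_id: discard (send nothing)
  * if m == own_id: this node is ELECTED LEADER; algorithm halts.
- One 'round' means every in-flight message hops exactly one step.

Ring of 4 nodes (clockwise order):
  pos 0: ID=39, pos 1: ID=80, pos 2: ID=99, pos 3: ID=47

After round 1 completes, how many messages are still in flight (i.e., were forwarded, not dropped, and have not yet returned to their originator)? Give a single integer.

Round 1: pos1(id80) recv 39: drop; pos2(id99) recv 80: drop; pos3(id47) recv 99: fwd; pos0(id39) recv 47: fwd
After round 1: 2 messages still in flight

Answer: 2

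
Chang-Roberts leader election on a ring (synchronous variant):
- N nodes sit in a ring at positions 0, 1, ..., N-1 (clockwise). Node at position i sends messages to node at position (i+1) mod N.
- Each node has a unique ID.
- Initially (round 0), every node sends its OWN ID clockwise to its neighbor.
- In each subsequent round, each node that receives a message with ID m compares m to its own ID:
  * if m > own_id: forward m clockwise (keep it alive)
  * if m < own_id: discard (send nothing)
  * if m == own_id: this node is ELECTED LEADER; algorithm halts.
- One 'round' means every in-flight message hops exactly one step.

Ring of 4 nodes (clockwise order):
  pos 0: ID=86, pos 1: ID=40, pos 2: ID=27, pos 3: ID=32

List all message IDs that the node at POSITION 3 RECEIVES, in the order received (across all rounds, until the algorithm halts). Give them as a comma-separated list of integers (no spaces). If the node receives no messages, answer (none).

Round 1: pos1(id40) recv 86: fwd; pos2(id27) recv 40: fwd; pos3(id32) recv 27: drop; pos0(id86) recv 32: drop
Round 2: pos2(id27) recv 86: fwd; pos3(id32) recv 40: fwd
Round 3: pos3(id32) recv 86: fwd; pos0(id86) recv 40: drop
Round 4: pos0(id86) recv 86: ELECTED

Answer: 27,40,86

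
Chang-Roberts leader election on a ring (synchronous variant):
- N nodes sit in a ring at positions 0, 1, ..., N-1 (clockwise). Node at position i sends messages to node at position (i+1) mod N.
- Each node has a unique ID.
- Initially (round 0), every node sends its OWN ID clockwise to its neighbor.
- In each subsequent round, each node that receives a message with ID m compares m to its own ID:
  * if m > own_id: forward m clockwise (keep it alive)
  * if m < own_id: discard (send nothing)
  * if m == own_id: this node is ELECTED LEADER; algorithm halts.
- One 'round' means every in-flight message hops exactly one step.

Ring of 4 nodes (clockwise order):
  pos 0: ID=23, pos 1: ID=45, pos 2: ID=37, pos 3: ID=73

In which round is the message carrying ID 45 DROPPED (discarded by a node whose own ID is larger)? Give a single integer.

Round 1: pos1(id45) recv 23: drop; pos2(id37) recv 45: fwd; pos3(id73) recv 37: drop; pos0(id23) recv 73: fwd
Round 2: pos3(id73) recv 45: drop; pos1(id45) recv 73: fwd
Round 3: pos2(id37) recv 73: fwd
Round 4: pos3(id73) recv 73: ELECTED
Message ID 45 originates at pos 1; dropped at pos 3 in round 2

Answer: 2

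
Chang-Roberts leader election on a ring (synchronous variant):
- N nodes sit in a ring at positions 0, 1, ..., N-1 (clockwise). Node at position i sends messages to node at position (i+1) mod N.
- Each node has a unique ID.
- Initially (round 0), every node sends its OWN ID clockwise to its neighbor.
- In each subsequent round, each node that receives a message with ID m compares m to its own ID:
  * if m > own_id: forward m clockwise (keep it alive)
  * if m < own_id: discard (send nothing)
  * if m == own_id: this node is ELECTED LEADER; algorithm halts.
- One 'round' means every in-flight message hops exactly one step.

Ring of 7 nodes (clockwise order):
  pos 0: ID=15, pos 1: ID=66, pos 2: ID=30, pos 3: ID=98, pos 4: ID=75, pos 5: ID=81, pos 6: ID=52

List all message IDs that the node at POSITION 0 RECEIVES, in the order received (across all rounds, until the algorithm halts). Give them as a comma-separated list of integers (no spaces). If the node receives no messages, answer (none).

Answer: 52,81,98

Derivation:
Round 1: pos1(id66) recv 15: drop; pos2(id30) recv 66: fwd; pos3(id98) recv 30: drop; pos4(id75) recv 98: fwd; pos5(id81) recv 75: drop; pos6(id52) recv 81: fwd; pos0(id15) recv 52: fwd
Round 2: pos3(id98) recv 66: drop; pos5(id81) recv 98: fwd; pos0(id15) recv 81: fwd; pos1(id66) recv 52: drop
Round 3: pos6(id52) recv 98: fwd; pos1(id66) recv 81: fwd
Round 4: pos0(id15) recv 98: fwd; pos2(id30) recv 81: fwd
Round 5: pos1(id66) recv 98: fwd; pos3(id98) recv 81: drop
Round 6: pos2(id30) recv 98: fwd
Round 7: pos3(id98) recv 98: ELECTED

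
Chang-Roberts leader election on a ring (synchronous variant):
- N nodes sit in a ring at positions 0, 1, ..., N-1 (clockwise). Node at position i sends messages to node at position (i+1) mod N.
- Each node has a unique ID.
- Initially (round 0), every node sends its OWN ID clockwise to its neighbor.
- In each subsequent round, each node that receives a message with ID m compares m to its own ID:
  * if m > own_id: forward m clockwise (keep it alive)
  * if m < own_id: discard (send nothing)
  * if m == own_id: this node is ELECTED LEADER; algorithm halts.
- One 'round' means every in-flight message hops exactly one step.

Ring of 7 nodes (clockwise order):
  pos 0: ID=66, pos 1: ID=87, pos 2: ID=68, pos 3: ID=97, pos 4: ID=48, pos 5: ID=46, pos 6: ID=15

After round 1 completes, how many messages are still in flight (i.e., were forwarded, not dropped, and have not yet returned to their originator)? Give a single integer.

Answer: 4

Derivation:
Round 1: pos1(id87) recv 66: drop; pos2(id68) recv 87: fwd; pos3(id97) recv 68: drop; pos4(id48) recv 97: fwd; pos5(id46) recv 48: fwd; pos6(id15) recv 46: fwd; pos0(id66) recv 15: drop
After round 1: 4 messages still in flight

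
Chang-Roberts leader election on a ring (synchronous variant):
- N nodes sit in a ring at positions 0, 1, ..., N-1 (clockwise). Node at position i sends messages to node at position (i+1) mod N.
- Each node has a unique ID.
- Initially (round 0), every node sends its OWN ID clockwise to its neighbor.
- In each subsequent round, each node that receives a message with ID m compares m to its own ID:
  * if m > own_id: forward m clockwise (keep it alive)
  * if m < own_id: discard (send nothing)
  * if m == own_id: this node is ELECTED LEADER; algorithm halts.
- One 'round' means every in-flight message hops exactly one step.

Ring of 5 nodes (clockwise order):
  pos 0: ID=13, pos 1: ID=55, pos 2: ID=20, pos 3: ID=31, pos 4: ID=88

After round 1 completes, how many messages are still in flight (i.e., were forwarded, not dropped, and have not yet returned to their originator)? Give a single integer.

Answer: 2

Derivation:
Round 1: pos1(id55) recv 13: drop; pos2(id20) recv 55: fwd; pos3(id31) recv 20: drop; pos4(id88) recv 31: drop; pos0(id13) recv 88: fwd
After round 1: 2 messages still in flight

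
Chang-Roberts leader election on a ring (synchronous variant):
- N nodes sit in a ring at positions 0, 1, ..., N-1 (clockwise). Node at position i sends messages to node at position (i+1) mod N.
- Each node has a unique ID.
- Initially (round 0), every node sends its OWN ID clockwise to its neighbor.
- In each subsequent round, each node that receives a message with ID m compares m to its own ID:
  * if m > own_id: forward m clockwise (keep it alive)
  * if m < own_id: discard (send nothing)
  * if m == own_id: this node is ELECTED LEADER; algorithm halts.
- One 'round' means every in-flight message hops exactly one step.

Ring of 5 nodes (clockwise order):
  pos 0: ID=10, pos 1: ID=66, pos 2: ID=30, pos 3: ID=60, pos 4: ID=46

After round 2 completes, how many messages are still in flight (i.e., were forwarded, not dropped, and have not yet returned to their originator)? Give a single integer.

Answer: 2

Derivation:
Round 1: pos1(id66) recv 10: drop; pos2(id30) recv 66: fwd; pos3(id60) recv 30: drop; pos4(id46) recv 60: fwd; pos0(id10) recv 46: fwd
Round 2: pos3(id60) recv 66: fwd; pos0(id10) recv 60: fwd; pos1(id66) recv 46: drop
After round 2: 2 messages still in flight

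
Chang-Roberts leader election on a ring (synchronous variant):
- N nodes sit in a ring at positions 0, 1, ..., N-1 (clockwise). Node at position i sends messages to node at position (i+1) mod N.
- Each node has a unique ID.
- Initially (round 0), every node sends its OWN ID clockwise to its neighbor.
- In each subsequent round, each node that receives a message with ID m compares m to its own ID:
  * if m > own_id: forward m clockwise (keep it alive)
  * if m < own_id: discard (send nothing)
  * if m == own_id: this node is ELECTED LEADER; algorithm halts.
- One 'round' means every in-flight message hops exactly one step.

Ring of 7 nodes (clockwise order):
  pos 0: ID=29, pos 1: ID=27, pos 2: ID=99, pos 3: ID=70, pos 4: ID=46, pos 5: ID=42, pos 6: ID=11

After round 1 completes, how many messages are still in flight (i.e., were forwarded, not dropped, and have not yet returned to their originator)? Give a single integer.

Answer: 5

Derivation:
Round 1: pos1(id27) recv 29: fwd; pos2(id99) recv 27: drop; pos3(id70) recv 99: fwd; pos4(id46) recv 70: fwd; pos5(id42) recv 46: fwd; pos6(id11) recv 42: fwd; pos0(id29) recv 11: drop
After round 1: 5 messages still in flight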